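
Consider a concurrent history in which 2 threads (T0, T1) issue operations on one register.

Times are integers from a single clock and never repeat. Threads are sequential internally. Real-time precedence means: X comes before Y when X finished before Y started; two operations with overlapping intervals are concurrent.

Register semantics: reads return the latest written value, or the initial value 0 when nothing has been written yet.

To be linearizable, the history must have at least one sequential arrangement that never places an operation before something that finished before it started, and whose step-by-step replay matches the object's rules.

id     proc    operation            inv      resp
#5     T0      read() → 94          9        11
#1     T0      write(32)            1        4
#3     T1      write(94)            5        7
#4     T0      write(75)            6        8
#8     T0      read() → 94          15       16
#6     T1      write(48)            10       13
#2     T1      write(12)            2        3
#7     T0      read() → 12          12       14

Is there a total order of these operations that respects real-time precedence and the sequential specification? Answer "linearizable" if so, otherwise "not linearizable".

the violation lands at event 14, #7's response at time 14: events 1..13 linearize, events 1..14 do not
real-time-consistent orders of the 7 completed operations: 12 — all fail the register replay
one such order, #1, #2, #3, #4, #5, #6, #7, breaks at step 5 where #5 read() → 94 is illegal
one such order, #1, #2, #3, #4, #5, #7, #6, breaks at step 5 where #5 read() → 94 is illegal

not linearizable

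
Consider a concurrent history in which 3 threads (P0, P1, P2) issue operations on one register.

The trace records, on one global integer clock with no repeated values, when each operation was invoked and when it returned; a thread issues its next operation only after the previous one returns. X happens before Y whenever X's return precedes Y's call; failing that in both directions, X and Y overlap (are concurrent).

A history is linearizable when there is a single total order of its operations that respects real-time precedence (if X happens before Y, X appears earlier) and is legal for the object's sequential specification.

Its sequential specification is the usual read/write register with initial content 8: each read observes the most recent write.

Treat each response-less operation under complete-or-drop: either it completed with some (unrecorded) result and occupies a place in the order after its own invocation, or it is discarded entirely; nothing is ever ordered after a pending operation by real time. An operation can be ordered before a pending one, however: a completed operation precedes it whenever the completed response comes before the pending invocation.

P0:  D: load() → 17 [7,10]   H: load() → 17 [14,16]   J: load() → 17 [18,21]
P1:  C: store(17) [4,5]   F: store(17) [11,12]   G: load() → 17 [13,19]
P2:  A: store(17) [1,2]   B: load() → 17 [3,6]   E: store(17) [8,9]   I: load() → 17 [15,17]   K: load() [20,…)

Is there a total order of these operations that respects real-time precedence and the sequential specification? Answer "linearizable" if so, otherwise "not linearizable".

linearizable

a witness: A, B, C, D, E, F, G, H, I, J
step 1: A store(17) — value 17
step 2: B load() → 17 — value 17
step 3: C store(17) — value 17
step 4: D load() → 17 — value 17
step 5: E store(17) — value 17
step 6: F store(17) — value 17
step 7: G load() → 17 — value 17
step 8: H load() → 17 — value 17
step 9: I load() → 17 — value 17
step 10: J load() → 17 — value 17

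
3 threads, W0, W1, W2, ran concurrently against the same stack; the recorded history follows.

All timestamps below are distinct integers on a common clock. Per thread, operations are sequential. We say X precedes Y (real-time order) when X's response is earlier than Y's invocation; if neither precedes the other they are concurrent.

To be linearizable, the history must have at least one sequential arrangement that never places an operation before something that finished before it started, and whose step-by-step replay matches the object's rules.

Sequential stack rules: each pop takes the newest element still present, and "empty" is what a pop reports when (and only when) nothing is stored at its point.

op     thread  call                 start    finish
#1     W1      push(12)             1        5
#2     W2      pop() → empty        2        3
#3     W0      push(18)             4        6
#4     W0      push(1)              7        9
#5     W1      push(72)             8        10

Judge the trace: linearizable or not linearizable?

one valid linearization: #2, #1, #3, #4, #5
1. #2 pop() → empty, leaving stack <>
2. #1 push(12), leaving stack <12>
3. #3 push(18), leaving stack <12,18>
4. #4 push(1), leaving stack <12,18,1>
5. #5 push(72), leaving stack <12,18,1,72>

linearizable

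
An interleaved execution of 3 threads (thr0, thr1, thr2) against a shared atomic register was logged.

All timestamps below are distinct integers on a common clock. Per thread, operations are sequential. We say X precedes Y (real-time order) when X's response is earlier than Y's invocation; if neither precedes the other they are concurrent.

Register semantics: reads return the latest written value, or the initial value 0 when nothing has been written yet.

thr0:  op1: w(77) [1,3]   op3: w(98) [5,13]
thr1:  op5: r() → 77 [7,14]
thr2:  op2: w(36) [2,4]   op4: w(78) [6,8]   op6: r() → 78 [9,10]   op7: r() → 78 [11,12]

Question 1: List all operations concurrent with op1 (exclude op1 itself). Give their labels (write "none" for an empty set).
Answer: op2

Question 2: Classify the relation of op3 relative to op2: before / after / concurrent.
Answer: after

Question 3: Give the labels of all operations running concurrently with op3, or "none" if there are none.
Answer: op4, op5, op6, op7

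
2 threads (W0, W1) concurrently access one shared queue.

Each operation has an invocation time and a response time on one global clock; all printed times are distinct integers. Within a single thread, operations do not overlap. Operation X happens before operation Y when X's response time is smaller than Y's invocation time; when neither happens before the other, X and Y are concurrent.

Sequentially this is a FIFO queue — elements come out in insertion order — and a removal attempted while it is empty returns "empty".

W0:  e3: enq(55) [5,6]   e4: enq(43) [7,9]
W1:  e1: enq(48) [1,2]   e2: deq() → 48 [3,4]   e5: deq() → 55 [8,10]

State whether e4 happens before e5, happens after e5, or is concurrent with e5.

concurrent

e4 spans [7,9], e5 spans [8,10]
the intervals overlap in both directions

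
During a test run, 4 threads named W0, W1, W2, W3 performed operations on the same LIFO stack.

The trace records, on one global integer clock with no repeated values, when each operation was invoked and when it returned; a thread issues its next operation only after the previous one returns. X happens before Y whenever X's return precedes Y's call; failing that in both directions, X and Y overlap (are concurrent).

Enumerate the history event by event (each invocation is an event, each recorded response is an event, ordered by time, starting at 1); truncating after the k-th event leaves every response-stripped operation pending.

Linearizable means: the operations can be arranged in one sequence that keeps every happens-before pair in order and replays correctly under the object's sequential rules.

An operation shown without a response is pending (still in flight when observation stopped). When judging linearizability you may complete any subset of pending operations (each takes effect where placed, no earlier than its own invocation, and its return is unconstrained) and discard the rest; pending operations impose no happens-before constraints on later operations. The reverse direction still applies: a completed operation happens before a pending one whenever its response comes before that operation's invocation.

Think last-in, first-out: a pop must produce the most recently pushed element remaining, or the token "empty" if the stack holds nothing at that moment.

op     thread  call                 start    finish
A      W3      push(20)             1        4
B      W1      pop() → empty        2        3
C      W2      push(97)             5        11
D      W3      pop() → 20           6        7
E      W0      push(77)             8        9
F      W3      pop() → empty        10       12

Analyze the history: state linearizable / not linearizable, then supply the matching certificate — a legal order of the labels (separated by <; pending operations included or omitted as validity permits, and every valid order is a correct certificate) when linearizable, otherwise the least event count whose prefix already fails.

already the first 12 events (up to F's response at time 12) admit no linearization; the first 11 still do
checked exhaustively: 8 real-time-consistent orders of 6 completed operations, zero legal LIFO stack replays
for example A, B, C, D, E, F fails at step 2: B pop() → empty is not legal there
for example A, B, D, C, E, F fails at step 2: B pop() → empty is not legal there

not linearizable — minimal violating prefix: 12 events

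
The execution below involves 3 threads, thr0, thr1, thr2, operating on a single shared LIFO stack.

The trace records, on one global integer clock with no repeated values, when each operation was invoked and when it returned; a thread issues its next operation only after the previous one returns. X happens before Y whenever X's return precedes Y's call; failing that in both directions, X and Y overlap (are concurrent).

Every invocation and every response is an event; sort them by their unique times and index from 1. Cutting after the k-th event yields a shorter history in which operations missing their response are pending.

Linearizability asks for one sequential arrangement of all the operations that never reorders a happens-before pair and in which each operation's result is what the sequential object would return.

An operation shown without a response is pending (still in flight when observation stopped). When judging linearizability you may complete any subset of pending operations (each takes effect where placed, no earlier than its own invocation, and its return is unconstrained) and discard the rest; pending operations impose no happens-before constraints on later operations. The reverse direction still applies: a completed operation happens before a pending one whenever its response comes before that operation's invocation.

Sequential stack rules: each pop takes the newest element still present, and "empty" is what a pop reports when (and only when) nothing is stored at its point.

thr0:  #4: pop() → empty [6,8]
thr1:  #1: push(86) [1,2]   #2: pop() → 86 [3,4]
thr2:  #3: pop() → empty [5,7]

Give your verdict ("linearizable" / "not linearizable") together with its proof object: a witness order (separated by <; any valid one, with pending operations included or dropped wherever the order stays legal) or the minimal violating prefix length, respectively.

linearizable — witness: #1 < #2 < #3 < #4

1. #1 push(86), leaving stack <86>
2. #2 pop() → 86, leaving stack <>
3. #3 pop() → empty, leaving stack <>
4. #4 pop() → empty, leaving stack <>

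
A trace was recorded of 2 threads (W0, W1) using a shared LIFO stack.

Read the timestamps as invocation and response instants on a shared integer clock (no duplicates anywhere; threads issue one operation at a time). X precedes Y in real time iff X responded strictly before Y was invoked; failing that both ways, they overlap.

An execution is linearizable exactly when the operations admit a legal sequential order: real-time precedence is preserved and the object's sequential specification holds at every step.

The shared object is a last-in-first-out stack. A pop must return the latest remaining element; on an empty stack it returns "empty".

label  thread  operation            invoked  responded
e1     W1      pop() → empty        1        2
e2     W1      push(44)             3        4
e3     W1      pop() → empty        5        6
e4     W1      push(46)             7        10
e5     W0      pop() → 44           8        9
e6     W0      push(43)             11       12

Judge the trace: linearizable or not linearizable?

events 1..5 are fine; event 6 — the response of e3 at time 6 — makes the prefix non-linearizable
one real-time candidate order over the 3 completed operations — the LIFO stack replay rejects it
one such order, e1, e2, e3, breaks at step 3 where e3 pop() → empty is illegal

not linearizable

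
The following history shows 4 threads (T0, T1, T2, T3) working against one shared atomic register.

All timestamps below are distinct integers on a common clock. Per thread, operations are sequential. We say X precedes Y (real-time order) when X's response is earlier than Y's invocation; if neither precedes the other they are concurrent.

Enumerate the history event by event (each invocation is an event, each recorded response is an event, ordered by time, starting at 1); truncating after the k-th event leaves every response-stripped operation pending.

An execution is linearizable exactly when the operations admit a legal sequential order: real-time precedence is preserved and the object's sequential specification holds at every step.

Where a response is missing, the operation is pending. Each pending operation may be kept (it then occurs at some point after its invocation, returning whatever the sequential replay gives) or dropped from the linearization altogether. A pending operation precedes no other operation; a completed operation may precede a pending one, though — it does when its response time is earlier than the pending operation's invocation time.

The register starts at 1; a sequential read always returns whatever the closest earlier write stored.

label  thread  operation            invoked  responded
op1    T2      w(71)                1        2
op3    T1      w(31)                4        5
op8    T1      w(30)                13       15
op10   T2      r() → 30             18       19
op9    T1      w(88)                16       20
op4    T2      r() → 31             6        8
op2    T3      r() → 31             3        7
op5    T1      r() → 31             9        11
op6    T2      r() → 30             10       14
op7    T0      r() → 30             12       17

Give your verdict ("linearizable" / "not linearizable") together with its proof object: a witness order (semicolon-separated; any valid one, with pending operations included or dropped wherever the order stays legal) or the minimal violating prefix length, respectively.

after step 1 (op1 w(71)): value 71
after step 2 (op3 w(31)): value 31
after step 3 (op2 r() → 31): value 31
after step 4 (op4 r() → 31): value 31
after step 5 (op5 r() → 31): value 31
after step 6 (op8 w(30)): value 30
after step 7 (op6 r() → 30): value 30
after step 8 (op7 r() → 30): value 30
after step 9 (op10 r() → 30): value 30
after step 10 (op9 w(88)): value 88

linearizable — witness: op1; op3; op2; op4; op5; op8; op6; op7; op10; op9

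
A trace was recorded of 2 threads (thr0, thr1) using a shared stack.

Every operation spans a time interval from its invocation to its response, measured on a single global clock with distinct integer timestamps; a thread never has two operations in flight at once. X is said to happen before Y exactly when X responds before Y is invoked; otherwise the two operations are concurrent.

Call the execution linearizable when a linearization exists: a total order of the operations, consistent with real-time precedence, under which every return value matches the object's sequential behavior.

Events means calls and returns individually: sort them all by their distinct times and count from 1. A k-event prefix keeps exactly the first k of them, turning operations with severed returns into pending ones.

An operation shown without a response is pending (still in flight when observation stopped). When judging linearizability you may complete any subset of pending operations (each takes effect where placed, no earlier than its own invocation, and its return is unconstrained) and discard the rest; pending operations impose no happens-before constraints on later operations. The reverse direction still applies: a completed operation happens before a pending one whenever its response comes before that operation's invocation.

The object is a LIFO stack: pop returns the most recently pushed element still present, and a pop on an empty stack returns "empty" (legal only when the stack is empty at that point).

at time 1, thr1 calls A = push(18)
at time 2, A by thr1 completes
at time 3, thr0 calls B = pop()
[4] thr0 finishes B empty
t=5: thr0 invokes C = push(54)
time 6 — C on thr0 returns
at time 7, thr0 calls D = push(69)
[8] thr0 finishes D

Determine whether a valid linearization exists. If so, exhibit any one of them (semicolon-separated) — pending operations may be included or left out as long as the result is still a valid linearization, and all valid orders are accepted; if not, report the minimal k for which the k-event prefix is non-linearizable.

not linearizable — minimal violating prefix: 4 events

the violation lands at event 4, B's response at time 4: events 1..3 linearize, events 1..4 do not
exactly one order of the 2 completed ops respects real time; the stack replay fails
e.g. A, B: illegal at step 2, since B pop() → empty cannot apply there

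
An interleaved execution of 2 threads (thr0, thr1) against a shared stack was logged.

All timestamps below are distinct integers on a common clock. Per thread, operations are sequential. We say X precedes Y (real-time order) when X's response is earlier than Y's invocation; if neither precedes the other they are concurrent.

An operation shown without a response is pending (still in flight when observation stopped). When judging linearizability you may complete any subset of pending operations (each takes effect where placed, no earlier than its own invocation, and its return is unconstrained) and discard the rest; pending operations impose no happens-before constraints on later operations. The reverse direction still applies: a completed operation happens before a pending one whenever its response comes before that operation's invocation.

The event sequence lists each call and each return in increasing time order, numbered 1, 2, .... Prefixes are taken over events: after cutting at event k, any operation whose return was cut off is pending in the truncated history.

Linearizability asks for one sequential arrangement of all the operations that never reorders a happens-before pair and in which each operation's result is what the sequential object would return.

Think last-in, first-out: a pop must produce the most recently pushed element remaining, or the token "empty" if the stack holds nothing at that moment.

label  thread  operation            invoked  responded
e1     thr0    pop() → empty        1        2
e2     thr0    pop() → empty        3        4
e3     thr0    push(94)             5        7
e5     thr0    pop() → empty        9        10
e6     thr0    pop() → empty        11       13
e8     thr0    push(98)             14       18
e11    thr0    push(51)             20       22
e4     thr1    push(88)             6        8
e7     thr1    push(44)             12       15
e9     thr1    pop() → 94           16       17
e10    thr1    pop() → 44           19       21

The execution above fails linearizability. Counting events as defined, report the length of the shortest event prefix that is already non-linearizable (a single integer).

events 1..9 are linearizable; a witness order is e1, e2, e3, e4:
step 1: e1 pop() → empty — stack <>
step 2: e2 pop() → empty — stack <>
step 3: e3 push(94) — stack <94>
step 4: e4 push(88) — stack <94,88>
include event 10 — e5 responding at 10 — and every candidate order breaks
one such order, e1, e2, e3, e4, e5, breaks at step 5 where e5 pop() → empty is illegal
one such order, e1, e2, e4, e3, e5, breaks at step 5 where e5 pop() → empty is illegal

10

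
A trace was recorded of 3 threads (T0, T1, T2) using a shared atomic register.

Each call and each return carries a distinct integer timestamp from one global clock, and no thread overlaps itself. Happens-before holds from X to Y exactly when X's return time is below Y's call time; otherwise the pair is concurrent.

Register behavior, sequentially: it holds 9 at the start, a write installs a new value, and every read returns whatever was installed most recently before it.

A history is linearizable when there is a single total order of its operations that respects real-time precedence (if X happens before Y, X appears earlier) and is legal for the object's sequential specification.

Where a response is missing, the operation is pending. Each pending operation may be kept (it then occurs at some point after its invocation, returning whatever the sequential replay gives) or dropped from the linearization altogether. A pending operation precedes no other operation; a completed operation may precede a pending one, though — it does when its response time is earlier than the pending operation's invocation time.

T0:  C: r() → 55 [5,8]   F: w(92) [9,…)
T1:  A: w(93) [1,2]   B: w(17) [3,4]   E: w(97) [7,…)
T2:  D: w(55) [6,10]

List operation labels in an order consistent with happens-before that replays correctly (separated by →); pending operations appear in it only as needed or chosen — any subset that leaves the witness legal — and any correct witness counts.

after step 1 (A w(93)): value 93
after step 2 (B w(17)): value 17
after step 3 (D w(55)): value 55
after step 4 (C r() → 55): value 55

A → B → D → C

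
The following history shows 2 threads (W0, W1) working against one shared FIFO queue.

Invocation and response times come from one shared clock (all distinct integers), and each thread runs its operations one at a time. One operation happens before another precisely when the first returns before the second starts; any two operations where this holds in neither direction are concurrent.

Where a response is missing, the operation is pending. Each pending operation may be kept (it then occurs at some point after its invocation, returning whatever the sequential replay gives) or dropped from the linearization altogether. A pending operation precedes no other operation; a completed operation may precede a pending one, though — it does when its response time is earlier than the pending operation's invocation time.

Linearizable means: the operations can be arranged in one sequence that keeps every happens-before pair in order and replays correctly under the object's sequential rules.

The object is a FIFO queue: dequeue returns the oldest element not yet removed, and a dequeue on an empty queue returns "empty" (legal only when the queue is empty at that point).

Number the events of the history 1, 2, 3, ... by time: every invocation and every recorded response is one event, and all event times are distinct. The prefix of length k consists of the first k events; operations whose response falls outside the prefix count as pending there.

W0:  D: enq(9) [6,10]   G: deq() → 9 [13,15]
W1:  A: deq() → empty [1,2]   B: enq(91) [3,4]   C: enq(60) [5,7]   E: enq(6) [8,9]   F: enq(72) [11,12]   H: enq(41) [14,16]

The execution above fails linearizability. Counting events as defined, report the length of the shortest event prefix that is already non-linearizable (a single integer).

15

a valid linearization of events 1..14 exists, for instance A, B, C, D, E, F:
1. A deq() → empty, leaving queue <>
2. B enq(91), leaving queue <91>
3. C enq(60), leaving queue <91,60>
4. D enq(9), leaving queue <91,60,9>
5. E enq(6), leaving queue <91,60,9,6>
6. F enq(72), leaving queue <91,60,9,6,72>
with event 15 included (G responding at time 15), all real-time-consistent orders fail
every completion of the 1 pending operation (H) was checked; none linearizes
e.g. A, B, C, D, E, F, G (pending dropped): illegal at step 7, since G deq() → 9 cannot apply there
e.g. A, B, C, E, D, F, G (pending dropped): illegal at step 7, since G deq() → 9 cannot apply there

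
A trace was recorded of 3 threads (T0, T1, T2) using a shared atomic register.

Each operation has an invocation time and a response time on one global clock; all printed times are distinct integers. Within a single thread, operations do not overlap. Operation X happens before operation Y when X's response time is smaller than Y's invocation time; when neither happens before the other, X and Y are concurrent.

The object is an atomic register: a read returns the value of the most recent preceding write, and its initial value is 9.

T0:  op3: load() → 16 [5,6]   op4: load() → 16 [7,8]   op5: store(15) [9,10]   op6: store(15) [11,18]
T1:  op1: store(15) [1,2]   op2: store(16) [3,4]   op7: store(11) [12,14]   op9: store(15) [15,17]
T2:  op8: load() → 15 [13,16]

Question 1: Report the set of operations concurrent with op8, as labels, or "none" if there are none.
op8 spans [13,16]; an op avoiding the whole window 13..16 is ordered, any other is concurrent
op1 [1,2]: before
op2 [3,4]: before
op3 [5,6]: before
op4 [7,8]: before
op5 [9,10]: before
op6 [11,18]: concurrent
op7 [12,14]: concurrent
op9 [15,17]: concurrent

op6, op7, op9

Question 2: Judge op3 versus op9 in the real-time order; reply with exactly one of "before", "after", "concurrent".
op3 spans [5,6], op9 spans [15,17]
resp(op3)=6 < inv(op9)=15

before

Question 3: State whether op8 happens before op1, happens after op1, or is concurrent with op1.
op8 spans [13,16], op1 spans [1,2]
resp(op1)=2 < inv(op8)=13

after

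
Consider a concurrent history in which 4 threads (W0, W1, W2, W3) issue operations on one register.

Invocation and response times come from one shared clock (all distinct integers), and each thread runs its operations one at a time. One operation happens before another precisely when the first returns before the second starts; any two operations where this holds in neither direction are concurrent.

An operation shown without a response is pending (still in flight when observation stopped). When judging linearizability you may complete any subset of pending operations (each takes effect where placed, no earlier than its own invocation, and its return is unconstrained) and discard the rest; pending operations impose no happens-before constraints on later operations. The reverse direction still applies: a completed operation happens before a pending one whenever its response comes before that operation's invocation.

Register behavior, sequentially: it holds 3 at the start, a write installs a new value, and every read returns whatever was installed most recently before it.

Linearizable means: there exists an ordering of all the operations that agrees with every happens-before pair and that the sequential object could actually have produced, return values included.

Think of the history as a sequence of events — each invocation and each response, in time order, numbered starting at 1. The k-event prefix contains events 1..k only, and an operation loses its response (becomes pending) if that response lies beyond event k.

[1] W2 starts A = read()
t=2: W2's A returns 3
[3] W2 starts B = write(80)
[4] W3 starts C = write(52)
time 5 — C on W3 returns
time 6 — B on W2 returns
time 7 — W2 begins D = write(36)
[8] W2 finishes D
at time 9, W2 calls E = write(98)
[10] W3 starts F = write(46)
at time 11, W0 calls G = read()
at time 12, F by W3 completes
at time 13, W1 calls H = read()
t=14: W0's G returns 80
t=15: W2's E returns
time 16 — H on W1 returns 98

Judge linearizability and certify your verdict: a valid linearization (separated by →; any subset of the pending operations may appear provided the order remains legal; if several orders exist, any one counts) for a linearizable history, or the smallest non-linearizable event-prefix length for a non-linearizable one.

prefix check: 1..13 passes, 1..14 fails once G's time-14 response joins
all 4 real-time-respecting orders fail — 6 completed register operations, no legal replay
including or dropping the 2 pending operations (E, H) in any combination fails
take A, B, C, D, F, G (pending dropped): step 6 already fails, because G read() → 80 cannot occur there
take A, B, C, D, G, F (pending dropped): step 5 already fails, because G read() → 80 cannot occur there

not linearizable — minimal violating prefix: 14 events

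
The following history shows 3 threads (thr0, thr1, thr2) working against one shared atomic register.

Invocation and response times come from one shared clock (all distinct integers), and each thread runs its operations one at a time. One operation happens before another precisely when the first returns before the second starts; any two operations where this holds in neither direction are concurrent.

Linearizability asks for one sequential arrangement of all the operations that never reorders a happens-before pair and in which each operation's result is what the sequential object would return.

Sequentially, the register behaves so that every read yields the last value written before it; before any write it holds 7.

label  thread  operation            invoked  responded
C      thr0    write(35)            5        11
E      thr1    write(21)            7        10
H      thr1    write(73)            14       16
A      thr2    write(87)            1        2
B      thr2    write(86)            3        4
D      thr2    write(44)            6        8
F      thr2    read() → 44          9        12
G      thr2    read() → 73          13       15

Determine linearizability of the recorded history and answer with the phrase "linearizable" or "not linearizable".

linearizable

a witness: A, B, C, D, F, E, H, G
1. A write(87), leaving value 87
2. B write(86), leaving value 86
3. C write(35), leaving value 35
4. D write(44), leaving value 44
5. F read() → 44, leaving value 44
6. E write(21), leaving value 21
7. H write(73), leaving value 73
8. G read() → 73, leaving value 73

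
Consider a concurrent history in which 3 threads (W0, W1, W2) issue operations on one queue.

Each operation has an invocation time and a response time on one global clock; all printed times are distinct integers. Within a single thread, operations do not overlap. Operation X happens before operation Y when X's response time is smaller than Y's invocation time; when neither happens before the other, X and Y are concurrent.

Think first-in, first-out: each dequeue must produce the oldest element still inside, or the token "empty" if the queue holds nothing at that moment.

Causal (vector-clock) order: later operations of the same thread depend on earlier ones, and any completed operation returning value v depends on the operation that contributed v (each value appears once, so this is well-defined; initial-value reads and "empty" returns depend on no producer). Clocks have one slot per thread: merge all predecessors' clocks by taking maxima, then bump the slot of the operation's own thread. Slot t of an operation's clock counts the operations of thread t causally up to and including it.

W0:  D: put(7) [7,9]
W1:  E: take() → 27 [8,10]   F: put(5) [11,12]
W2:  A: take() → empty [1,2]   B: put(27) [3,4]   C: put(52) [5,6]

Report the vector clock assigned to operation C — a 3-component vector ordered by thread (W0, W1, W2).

(0, 0, 3)

invoked at 1, A has no predecessors; its own W2 bump gives (0, 0, 1)
invoked at 7, D has no predecessors; its own W0 bump gives (1, 0, 0)
invoked at 3, B merges VC(A)=(0, 0, 1) and bumps W2's slot → (0, 0, 2)
invoked at 5, C merges VC(B)=(0, 0, 2) and bumps W2's slot → (0, 0, 3)
invoked at 8, E merges VC(B)=(0, 0, 2) and bumps W1's slot → (0, 1, 2)
invoked at 11, F merges VC(E)=(0, 1, 2) and bumps W1's slot → (0, 2, 2)
target: VC(C) = (0, 0, 3)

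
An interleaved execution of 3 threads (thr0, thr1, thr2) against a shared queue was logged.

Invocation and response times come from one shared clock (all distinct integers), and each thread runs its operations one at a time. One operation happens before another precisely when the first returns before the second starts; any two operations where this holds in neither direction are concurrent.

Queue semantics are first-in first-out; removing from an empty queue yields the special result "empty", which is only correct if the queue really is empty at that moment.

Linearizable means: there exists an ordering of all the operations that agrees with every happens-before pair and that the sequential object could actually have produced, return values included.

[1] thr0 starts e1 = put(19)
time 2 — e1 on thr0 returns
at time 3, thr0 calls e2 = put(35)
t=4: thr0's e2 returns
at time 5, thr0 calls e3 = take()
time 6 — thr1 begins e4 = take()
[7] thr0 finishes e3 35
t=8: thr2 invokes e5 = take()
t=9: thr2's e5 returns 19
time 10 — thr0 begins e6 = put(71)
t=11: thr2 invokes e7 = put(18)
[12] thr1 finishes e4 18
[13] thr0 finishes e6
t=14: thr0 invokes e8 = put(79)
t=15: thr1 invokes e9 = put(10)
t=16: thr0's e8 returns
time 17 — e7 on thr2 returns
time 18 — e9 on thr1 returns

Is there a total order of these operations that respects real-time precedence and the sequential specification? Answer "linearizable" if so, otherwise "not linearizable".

not linearizable

events 1..8 are fine; event 9 — the response of e5 at time 9 — makes the prefix non-linearizable
the completed operations (4 total) allow one real-time order; the queue replay rejects it
including or dropping the 1 pending operation (e4) in any combination fails
e.g. e1, e2, e3, e5 (pending dropped): illegal at step 3, since e3 take() → 35 cannot apply there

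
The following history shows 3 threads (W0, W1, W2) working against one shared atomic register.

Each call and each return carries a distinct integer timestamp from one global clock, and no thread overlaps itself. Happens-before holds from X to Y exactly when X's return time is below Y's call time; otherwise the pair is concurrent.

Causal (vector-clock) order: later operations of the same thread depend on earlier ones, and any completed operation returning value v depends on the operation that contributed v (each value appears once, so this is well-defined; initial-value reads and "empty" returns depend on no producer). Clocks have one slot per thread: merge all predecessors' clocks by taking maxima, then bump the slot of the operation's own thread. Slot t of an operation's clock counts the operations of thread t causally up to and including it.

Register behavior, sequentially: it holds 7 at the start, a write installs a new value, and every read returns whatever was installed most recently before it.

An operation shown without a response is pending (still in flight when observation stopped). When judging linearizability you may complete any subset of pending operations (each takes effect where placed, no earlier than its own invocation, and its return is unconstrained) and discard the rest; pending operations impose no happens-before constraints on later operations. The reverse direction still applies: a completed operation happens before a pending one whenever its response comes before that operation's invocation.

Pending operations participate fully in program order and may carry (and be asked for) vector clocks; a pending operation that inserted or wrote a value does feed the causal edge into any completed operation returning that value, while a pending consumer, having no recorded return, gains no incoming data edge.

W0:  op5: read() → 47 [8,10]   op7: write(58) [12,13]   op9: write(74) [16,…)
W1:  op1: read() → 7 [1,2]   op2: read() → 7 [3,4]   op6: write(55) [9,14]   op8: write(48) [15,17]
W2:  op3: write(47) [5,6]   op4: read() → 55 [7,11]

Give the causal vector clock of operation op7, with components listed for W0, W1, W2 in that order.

(2, 0, 1)

root op op3, invoked 5: fresh clock plus W2's own tick → (0, 0, 1)
root op op1, invoked 1: fresh clock plus W1's own tick → (0, 1, 0)
op2 (invocation 3): componentwise max over VC(op1)=(0, 1, 0), +1 at W1, giving (0, 2, 0)
op5 (invocation 8): componentwise max over VC(op3)=(0, 0, 1), +1 at W0, giving (1, 0, 1)
op6 (invocation 9): componentwise max over VC(op2)=(0, 2, 0), +1 at W1, giving (0, 3, 0)
op7 (invocation 12): componentwise max over VC(op5)=(1, 0, 1), +1 at W0, giving (2, 0, 1)
op8 (invocation 15): componentwise max over VC(op6)=(0, 3, 0), +1 at W1, giving (0, 4, 0)
op9 (invocation 16): componentwise max over VC(op7)=(2, 0, 1), +1 at W0, giving (3, 0, 1)
op4 (invocation 7): componentwise max over VC(op3)=(0, 0, 1), VC(op6)=(0, 3, 0), +1 at W2, giving (0, 3, 2)
target: VC(op7) = (2, 0, 1)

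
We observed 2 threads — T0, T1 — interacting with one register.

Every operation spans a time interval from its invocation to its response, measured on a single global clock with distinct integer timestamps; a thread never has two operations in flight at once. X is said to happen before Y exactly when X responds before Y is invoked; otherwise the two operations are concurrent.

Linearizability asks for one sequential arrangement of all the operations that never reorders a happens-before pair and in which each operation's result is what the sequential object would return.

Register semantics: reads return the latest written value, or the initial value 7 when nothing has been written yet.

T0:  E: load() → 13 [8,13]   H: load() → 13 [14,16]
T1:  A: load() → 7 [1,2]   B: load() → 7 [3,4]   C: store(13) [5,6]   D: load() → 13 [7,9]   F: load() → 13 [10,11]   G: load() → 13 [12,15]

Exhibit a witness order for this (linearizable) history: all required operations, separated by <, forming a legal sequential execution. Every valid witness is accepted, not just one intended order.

step 1: A load() → 7 — value 7
step 2: B load() → 7 — value 7
step 3: C store(13) — value 13
step 4: D load() → 13 — value 13
step 5: E load() → 13 — value 13
step 6: F load() → 13 — value 13
step 7: G load() → 13 — value 13
step 8: H load() → 13 — value 13

A < B < C < D < E < F < G < H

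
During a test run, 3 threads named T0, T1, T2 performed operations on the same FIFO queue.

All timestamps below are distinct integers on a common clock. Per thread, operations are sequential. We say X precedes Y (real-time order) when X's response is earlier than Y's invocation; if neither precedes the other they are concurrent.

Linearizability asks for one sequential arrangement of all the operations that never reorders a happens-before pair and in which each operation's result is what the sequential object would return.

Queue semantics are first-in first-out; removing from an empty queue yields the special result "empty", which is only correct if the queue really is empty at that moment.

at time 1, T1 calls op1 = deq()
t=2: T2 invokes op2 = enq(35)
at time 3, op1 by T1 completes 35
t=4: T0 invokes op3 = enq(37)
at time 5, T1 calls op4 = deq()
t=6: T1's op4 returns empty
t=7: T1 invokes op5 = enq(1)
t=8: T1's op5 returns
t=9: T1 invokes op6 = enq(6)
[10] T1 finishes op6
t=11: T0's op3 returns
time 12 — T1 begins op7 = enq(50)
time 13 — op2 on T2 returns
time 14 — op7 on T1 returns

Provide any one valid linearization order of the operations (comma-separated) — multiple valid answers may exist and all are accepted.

1. op2 enq(35), leaving queue <35>
2. op1 deq() → 35, leaving queue <>
3. op4 deq() → empty, leaving queue <>
4. op3 enq(37), leaving queue <37>
5. op5 enq(1), leaving queue <37,1>
6. op6 enq(6), leaving queue <37,1,6>
7. op7 enq(50), leaving queue <37,1,6,50>

op2, op1, op4, op3, op5, op6, op7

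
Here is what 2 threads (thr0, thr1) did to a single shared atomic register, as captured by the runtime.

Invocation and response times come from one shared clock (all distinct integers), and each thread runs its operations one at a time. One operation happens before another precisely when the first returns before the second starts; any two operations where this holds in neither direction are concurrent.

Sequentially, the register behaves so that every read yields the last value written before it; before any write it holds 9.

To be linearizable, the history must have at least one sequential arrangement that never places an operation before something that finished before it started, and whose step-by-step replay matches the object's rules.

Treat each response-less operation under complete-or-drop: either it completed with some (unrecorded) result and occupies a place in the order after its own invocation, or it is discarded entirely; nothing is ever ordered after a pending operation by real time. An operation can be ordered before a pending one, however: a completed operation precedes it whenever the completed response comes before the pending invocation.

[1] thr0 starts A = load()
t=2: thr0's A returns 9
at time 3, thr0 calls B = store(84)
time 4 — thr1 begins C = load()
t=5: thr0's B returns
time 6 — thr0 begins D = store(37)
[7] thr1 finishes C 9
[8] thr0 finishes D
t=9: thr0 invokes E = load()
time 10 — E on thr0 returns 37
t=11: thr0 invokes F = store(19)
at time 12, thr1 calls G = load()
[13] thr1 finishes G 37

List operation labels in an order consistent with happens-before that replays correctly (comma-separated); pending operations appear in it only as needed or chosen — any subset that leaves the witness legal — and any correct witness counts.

1. A load() → 9, leaving value 9
2. C load() → 9, leaving value 9
3. B store(84), leaving value 84
4. D store(37), leaving value 37
5. E load() → 37, leaving value 37
6. G load() → 37, leaving value 37

A, C, B, D, E, G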